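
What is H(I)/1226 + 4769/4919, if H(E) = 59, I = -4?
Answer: 6137015/6030694 ≈ 1.0176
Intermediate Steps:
H(I)/1226 + 4769/4919 = 59/1226 + 4769/4919 = 6137015/6030694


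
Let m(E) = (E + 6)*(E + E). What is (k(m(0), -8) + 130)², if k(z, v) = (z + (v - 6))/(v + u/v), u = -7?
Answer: 56580484/3249 ≈ 17415.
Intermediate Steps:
m(E) = 2*E*(6 + E) (m(E) = (6 + E)*(2*E) = 2*E*(6 + E))
k(z, v) = (-6 + v + z)/(v - 7/v) (k(z, v) = (z + (v - 6))/(v - 7/v) = (z + (-6 + v))/(v - 7/v) = (-6 + v + z)/(v - 7/v))
(k(m(0), -8) + 130)² = (-8*(-6 - 8 + 2*0*(6 + 0))/(-7 + (-8)²) + 130)² = (-8*(-6 - 8 + 2*0*6)/(-7 + 64) + 130)² = (-8*(-6 - 8 + 0)/57 + 130)² = (-8*1/57*(-14) + 130)² = (112/57 + 130)² = (7522/57)² = 56580484/3249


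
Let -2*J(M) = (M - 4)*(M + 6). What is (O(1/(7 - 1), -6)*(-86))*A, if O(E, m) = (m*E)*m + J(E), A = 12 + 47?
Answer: -3254971/36 ≈ -90416.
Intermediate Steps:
A = 59
J(M) = -(-4 + M)*(6 + M)/2 (J(M) = -(M - 4)*(M + 6)/2 = -(-4 + M)*(6 + M)/2)
O(E, m) = 12 - E - E²/2 + E*m² (O(E, m) = (m*E)*m + (12 - E - E²/2) = (E*m)*m + (12 - E - E²/2) = E*m² + (12 - E - E²/2) = 12 - E - E²/2 + E*m²)
(O(1/(7 - 1), -6)*(-86))*A = ((12 - 1/(7 - 1) - 1/(2*(7 - 1)²) + (-6)²/(7 - 1))*(-86))*59 = ((12 - 1/6 - (1/6)²/2 + 36/6)*(-86))*59 = ((12 - 1*⅙ - (⅙)²/2 + (⅙)*36)*(-86))*59 = ((12 - ⅙ - ½*1/36 + 6)*(-86))*59 = ((12 - ⅙ - 1/72 + 6)*(-86))*59 = ((1283/72)*(-86))*59 = -55169/36*59 = -3254971/36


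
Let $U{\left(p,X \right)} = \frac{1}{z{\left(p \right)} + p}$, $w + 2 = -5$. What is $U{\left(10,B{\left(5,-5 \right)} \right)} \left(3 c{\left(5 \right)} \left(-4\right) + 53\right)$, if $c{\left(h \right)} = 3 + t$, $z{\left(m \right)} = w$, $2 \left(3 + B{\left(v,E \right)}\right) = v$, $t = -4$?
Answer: $\frac{65}{3} \approx 21.667$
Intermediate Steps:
$B{\left(v,E \right)} = -3 + \frac{v}{2}$
$w = -7$ ($w = -2 - 5 = -7$)
$z{\left(m \right)} = -7$
$c{\left(h \right)} = -1$ ($c{\left(h \right)} = 3 - 4 = -1$)
$U{\left(p,X \right)} = \frac{1}{-7 + p}$
$U{\left(10,B{\left(5,-5 \right)} \right)} \left(3 c{\left(5 \right)} \left(-4\right) + 53\right) = \frac{3 \left(-1\right) \left(-4\right) + 53}{-7 + 10} = \frac{\left(-3\right) \left(-4\right) + 53}{3} = \frac{12 + 53}{3} = \frac{1}{3} \cdot 65 = \frac{65}{3}$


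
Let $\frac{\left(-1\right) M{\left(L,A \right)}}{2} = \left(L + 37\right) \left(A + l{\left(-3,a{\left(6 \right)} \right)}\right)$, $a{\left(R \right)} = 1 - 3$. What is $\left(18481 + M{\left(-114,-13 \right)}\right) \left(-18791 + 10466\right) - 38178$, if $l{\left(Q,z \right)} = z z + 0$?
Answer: $-142354053$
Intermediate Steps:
$a{\left(R \right)} = -2$ ($a{\left(R \right)} = 1 - 3 = -2$)
$l{\left(Q,z \right)} = z^{2}$ ($l{\left(Q,z \right)} = z^{2} + 0 = z^{2}$)
$M{\left(L,A \right)} = - 2 \left(4 + A\right) \left(37 + L\right)$ ($M{\left(L,A \right)} = - 2 \left(L + 37\right) \left(A + \left(-2\right)^{2}\right) = - 2 \left(37 + L\right) \left(A + 4\right) = - 2 \left(37 + L\right) \left(4 + A\right) = - 2 \left(4 + A\right) \left(37 + L\right)$)
$\left(18481 + M{\left(-114,-13 \right)}\right) \left(-18791 + 10466\right) - 38178 = \left(18481 - \left(-1578 + 2964\right)\right) \left(-18791 + 10466\right) - 38178 = \left(18481 + \left(-296 + 962 + 912 - 2964\right)\right) \left(-8325\right) - 38178 = \left(18481 - 1386\right) \left(-8325\right) - 38178 = 17095 \left(-8325\right) - 38178 = -142315875 - 38178 = -142354053$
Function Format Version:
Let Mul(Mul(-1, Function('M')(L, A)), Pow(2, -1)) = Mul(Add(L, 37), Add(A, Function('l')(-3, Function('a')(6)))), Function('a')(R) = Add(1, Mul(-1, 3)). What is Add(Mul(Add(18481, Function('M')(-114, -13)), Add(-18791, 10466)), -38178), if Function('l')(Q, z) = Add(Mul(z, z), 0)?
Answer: -142354053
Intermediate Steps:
Function('a')(R) = -2 (Function('a')(R) = Add(1, -3) = -2)
Function('l')(Q, z) = Pow(z, 2) (Function('l')(Q, z) = Add(Pow(z, 2), 0) = Pow(z, 2))
Function('M')(L, A) = Mul(-2, Add(4, A), Add(37, L)) (Function('M')(L, A) = Mul(-2, Mul(Add(L, 37), Add(A, Pow(-2, 2)))) = Mul(-2, Mul(Add(37, L), Add(A, 4))) = Mul(-2, Mul(Add(37, L), Add(4, A))) = Mul(-2, Mul(Add(4, A), Add(37, L))) = Mul(-2, Add(4, A), Add(37, L)))
Add(Mul(Add(18481, Function('M')(-114, -13)), Add(-18791, 10466)), -38178) = Add(Mul(Add(18481, Add(-296, Mul(-74, -13), Mul(-8, -114), Mul(-2, -13, -114))), Add(-18791, 10466)), -38178) = Add(Mul(Add(18481, Add(-296, 962, 912, -2964)), -8325), -38178) = Add(Mul(Add(18481, -1386), -8325), -38178) = Add(Mul(17095, -8325), -38178) = Add(-142315875, -38178) = -142354053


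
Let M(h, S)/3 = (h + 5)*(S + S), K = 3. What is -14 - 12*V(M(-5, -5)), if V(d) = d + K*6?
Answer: -230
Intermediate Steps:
M(h, S) = 6*S*(5 + h) (M(h, S) = 3*((h + 5)*(S + S)) = 3*((5 + h)*(2*S)) = 3*(2*S*(5 + h)) = 6*S*(5 + h))
V(d) = 18 + d (V(d) = d + 3*6 = d + 18 = 18 + d)
-14 - 12*V(M(-5, -5)) = -14 - 12*(18 + 6*(-5)*(5 - 5)) = -14 - 12*(18 + 6*(-5)*0) = -14 - 12*(18 + 0) = -14 - 12*18 = -14 - 216 = -230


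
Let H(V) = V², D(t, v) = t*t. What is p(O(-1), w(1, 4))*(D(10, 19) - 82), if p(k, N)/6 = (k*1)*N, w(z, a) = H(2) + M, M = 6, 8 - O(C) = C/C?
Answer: 7560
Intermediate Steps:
D(t, v) = t²
O(C) = 7 (O(C) = 8 - C/C = 8 - 1*1 = 8 - 1 = 7)
w(z, a) = 10 (w(z, a) = 2² + 6 = 4 + 6 = 10)
p(k, N) = 6*N*k (p(k, N) = 6*((k*1)*N) = 6*(k*N) = 6*(N*k) = 6*N*k)
p(O(-1), w(1, 4))*(D(10, 19) - 82) = (6*10*7)*(10² - 82) = 420*(100 - 82) = 420*18 = 7560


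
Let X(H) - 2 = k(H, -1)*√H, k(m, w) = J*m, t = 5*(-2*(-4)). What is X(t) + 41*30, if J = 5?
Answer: 1232 + 400*√10 ≈ 2496.9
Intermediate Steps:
t = 40 (t = 5*8 = 40)
k(m, w) = 5*m
X(H) = 2 + 5*H^(3/2) (X(H) = 2 + (5*H)*√H = 2 + 5*H^(3/2))
X(t) + 41*30 = (2 + 5*40^(3/2)) + 41*30 = (2 + 5*(80*√10)) + 1230 = (2 + 400*√10) + 1230 = 1232 + 400*√10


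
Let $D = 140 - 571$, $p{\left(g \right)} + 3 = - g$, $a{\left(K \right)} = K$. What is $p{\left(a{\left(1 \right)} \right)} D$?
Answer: $1724$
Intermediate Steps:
$p{\left(g \right)} = -3 - g$
$D = -431$
$p{\left(a{\left(1 \right)} \right)} D = \left(-3 - 1\right) \left(-431\right) = \left(-4\right) \left(-431\right) = 1724$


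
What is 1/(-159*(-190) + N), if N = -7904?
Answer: 1/22306 ≈ 4.4831e-5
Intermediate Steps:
1/(-159*(-190) + N) = 1/(-159*(-190) - 7904) = 1/(30210 - 7904) = 1/22306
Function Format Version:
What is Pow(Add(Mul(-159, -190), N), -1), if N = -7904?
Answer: Rational(1, 22306) ≈ 4.4831e-5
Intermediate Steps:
Pow(Add(Mul(-159, -190), N), -1) = Pow(Add(Mul(-159, -190), -7904), -1) = Pow(Add(30210, -7904), -1) = Pow(22306, -1) = Rational(1, 22306)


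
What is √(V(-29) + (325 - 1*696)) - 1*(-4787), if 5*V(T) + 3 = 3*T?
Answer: 4787 + I*√389 ≈ 4787.0 + 19.723*I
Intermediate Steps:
V(T) = -⅗ + 3*T/5 (V(T) = -⅗ + (3*T)/5 = -⅗ + 3*T/5)
√(V(-29) + (325 - 1*696)) - 1*(-4787) = √((-⅗ + (⅗)*(-29)) + (325 - 1*696)) - 1*(-4787) = √((-⅗ - 87/5) + (325 - 696)) + 4787 = √(-18 - 371) + 4787 = √(-389) + 4787 = I*√389 + 4787 = 4787 + I*√389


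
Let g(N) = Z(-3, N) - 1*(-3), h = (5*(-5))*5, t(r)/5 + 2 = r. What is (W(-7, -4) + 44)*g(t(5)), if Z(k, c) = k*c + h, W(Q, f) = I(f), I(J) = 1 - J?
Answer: -8183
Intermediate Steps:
t(r) = -10 + 5*r
W(Q, f) = 1 - f
h = -125 (h = -25*5 = -125)
Z(k, c) = -125 + c*k (Z(k, c) = k*c - 125 = c*k - 125 = -125 + c*k)
g(N) = -122 - 3*N (g(N) = (-125 + N*(-3)) - 1*(-3) = (-125 - 3*N) + 3 = -122 - 3*N)
(W(-7, -4) + 44)*g(t(5)) = ((1 - 1*(-4)) + 44)*(-122 - 3*(-10 + 5*5)) = ((1 + 4) + 44)*(-122 - 3*(-10 + 25)) = (5 + 44)*(-122 - 3*15) = 49*(-122 - 45) = 49*(-167) = -8183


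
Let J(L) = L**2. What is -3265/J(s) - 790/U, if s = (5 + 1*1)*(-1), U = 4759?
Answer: -15566575/171324 ≈ -90.860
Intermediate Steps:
s = -6 (s = (5 + 1)*(-1) = 6*(-1) = -6)
-3265/J(s) - 790/U = -3265/((-6)**2) - 790/4759 = -3265/36 - 790*1/4759 = -3265*1/36 - 790/4759 = -3265/36 - 790/4759 = -15566575/171324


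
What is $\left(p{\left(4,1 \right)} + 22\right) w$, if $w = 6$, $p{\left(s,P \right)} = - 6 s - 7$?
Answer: $-54$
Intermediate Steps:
$p{\left(s,P \right)} = -7 - 6 s$
$\left(p{\left(4,1 \right)} + 22\right) w = \left(\left(-7 - 24\right) + 22\right) 6 = \left(-31 + 22\right) 6 = \left(-9\right) 6 = -54$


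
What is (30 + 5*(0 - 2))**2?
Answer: 400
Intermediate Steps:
(30 + 5*(0 - 2))**2 = (30 + 5*(-2))**2 = (30 - 10)**2 = 20**2 = 400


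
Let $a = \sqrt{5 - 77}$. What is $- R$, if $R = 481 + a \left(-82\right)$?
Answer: $-481 + 492 i \sqrt{2} \approx -481.0 + 695.79 i$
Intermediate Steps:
$a = 6 i \sqrt{2}$ ($a = \sqrt{-72} = 6 i \sqrt{2} \approx 8.4853 i$)
$R = 481 - 492 i \sqrt{2}$ ($R = 481 + 6 i \sqrt{2} \left(-82\right) = 481 - 492 i \sqrt{2} \approx 481.0 - 695.79 i$)
$- R = - (481 - 492 i \sqrt{2}) = -481 + 492 i \sqrt{2}$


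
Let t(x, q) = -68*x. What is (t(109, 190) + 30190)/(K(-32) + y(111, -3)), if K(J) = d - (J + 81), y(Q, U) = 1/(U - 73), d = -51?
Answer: -1731128/7601 ≈ -227.75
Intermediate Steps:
y(Q, U) = 1/(-73 + U)
K(J) = -132 - J (K(J) = -51 - (J + 81) = -51 - (81 + J) = -51 + (-81 - J) = -132 - J)
(t(109, 190) + 30190)/(K(-32) + y(111, -3)) = (-68*109 + 30190)/((-132 - 1*(-32)) + 1/(-73 - 3)) = (-7412 + 30190)/((-132 + 32) + 1/(-76)) = 22778/(-100 - 1/76) = 22778/(-7601/76) = 22778*(-76/7601) = -1731128/7601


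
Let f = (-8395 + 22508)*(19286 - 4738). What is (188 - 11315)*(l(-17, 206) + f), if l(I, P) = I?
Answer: -2284550097189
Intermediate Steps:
f = 205315924 (f = 14113*14548 = 205315924)
(188 - 11315)*(l(-17, 206) + f) = (188 - 11315)*(-17 + 205315924) = -11127*205315907 = -2284550097189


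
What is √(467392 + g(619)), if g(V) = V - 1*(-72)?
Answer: √468083 ≈ 684.17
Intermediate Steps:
g(V) = 72 + V (g(V) = V + 72 = 72 + V)
√(467392 + g(619)) = √(467392 + (72 + 619)) = √(467392 + 691) = √468083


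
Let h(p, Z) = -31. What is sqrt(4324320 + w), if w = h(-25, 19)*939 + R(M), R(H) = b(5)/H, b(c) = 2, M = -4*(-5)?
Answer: sqrt(429521110)/10 ≈ 2072.5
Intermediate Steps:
M = 20
R(H) = 2/H
w = -291089/10 (w = -31*939 + 2/20 = -29109 + 2*(1/20) = -29109 + 1/10 = -291089/10 ≈ -29109.)
sqrt(4324320 + w) = sqrt(4324320 - 291089/10) = sqrt(42952111/10) = sqrt(429521110)/10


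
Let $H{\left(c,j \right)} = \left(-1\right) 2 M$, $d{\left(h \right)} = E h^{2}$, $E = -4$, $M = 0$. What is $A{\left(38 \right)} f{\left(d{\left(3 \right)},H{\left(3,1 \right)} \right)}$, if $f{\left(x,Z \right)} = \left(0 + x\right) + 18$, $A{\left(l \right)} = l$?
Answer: $-684$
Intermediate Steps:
$d{\left(h \right)} = - 4 h^{2}$
$H{\left(c,j \right)} = 0$ ($H{\left(c,j \right)} = \left(-1\right) 2 \cdot 0 = \left(-2\right) 0 = 0$)
$f{\left(x,Z \right)} = 18 + x$ ($f{\left(x,Z \right)} = x + 18 = 18 + x$)
$A{\left(38 \right)} f{\left(d{\left(3 \right)},H{\left(3,1 \right)} \right)} = 38 \left(18 - 4 \cdot 3^{2}\right) = 38 \left(18 - 36\right) = 38 \left(-18\right) = -684$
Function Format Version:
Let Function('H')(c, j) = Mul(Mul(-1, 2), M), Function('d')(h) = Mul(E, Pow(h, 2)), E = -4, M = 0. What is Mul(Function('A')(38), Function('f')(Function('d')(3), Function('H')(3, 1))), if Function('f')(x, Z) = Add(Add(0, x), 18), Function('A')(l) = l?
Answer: -684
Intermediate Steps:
Function('d')(h) = Mul(-4, Pow(h, 2))
Function('H')(c, j) = 0 (Function('H')(c, j) = Mul(Mul(-1, 2), 0) = Mul(-2, 0) = 0)
Function('f')(x, Z) = Add(18, x) (Function('f')(x, Z) = Add(x, 18) = Add(18, x))
Mul(Function('A')(38), Function('f')(Function('d')(3), Function('H')(3, 1))) = Mul(38, Add(18, Mul(-4, Pow(3, 2)))) = Mul(38, Add(18, Mul(-4, 9))) = Mul(38, Add(18, -36)) = Mul(38, -18) = -684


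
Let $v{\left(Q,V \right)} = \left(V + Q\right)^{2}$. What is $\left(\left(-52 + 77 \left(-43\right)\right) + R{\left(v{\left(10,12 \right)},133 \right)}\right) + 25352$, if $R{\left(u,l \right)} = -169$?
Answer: $21820$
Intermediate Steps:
$v{\left(Q,V \right)} = \left(Q + V\right)^{2}$
$\left(\left(-52 + 77 \left(-43\right)\right) + R{\left(v{\left(10,12 \right)},133 \right)}\right) + 25352 = \left(\left(-52 + 77 \left(-43\right)\right) - 169\right) + 25352 = \left(\left(-52 - 3311\right) - 169\right) + 25352 = \left(-3363 - 169\right) + 25352 = -3532 + 25352 = 21820$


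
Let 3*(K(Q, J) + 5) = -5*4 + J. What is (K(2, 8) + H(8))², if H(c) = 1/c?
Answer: 5041/64 ≈ 78.766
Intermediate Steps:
K(Q, J) = -35/3 + J/3 (K(Q, J) = -5 + (-5*4 + J)/3 = -5 + (-20 + J)/3 = -5 + (-20/3 + J/3) = -35/3 + J/3)
(K(2, 8) + H(8))² = ((-35/3 + (⅓)*8) + 1/8)² = ((-35/3 + 8/3) + ⅛)² = (-9 + ⅛)² = (-71/8)² = 5041/64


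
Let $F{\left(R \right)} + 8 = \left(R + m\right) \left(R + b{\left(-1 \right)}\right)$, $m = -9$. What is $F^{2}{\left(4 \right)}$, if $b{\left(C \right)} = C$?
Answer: $529$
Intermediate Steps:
$F{\left(R \right)} = -8 + \left(-1 + R\right) \left(-9 + R\right)$ ($F{\left(R \right)} = -8 + \left(R - 9\right) \left(R - 1\right) = -8 + \left(-9 + R\right) \left(-1 + R\right) = -8 + \left(-1 + R\right) \left(-9 + R\right)$)
$F^{2}{\left(4 \right)} = \left(1 + 4^{2} - 40\right)^{2} = \left(1 + 16 - 40\right)^{2} = \left(-23\right)^{2} = 529$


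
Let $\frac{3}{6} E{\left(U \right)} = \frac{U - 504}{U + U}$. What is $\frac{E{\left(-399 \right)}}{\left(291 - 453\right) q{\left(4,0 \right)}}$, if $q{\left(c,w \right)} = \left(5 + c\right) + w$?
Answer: $- \frac{43}{27702} \approx -0.0015522$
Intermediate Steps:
$q{\left(c,w \right)} = 5 + c + w$
$E{\left(U \right)} = \frac{-504 + U}{U}$ ($E{\left(U \right)} = 2 \frac{U - 504}{U + U} = 2 \frac{-504 + U}{2 U} = \frac{-504 + U}{U}$)
$\frac{E{\left(-399 \right)}}{\left(291 - 453\right) q{\left(4,0 \right)}} = \frac{\frac{1}{-399} \left(-504 - 399\right)}{\left(291 - 453\right) \left(5 + 4 + 0\right)} = \frac{\left(- \frac{1}{399}\right) \left(-903\right)}{\left(-162\right) 9} = \frac{43}{19 \left(-1458\right)} = \frac{43}{19} \left(- \frac{1}{1458}\right) = - \frac{43}{27702}$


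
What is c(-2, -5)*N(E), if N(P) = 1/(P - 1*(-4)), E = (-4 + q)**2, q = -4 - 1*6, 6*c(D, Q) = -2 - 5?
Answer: -7/1200 ≈ -0.0058333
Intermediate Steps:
c(D, Q) = -7/6 (c(D, Q) = (-2 - 5)/6 = (1/6)*(-7) = -7/6)
q = -10 (q = -4 - 6 = -10)
E = 196 (E = (-4 - 10)**2 = (-14)**2 = 196)
N(P) = 1/(4 + P) (N(P) = 1/(P + 4) = 1/(4 + P))
c(-2, -5)*N(E) = -7/(6*(4 + 196)) = -7/6/200 = -7/6*1/200 = -7/1200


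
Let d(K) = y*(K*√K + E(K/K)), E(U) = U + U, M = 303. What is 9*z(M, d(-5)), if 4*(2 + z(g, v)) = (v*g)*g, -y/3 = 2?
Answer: -2478861 + 12394215*I*√5/2 ≈ -2.4789e+6 + 1.3857e+7*I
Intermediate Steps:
y = -6 (y = -3*2 = -6)
E(U) = 2*U
d(K) = -12 - 6*K^(3/2) (d(K) = -6*(K*√K + 2*(K/K)) = -6*(K^(3/2) + 2*1) = -6*(K^(3/2) + 2) = -6*(2 + K^(3/2)) = -12 - 6*K^(3/2))
z(g, v) = -2 + v*g²/4 (z(g, v) = -2 + ((v*g)*g)/4 = -2 + ((g*v)*g)/4 = -2 + (v*g²)/4 = -2 + v*g²/4)
9*z(M, d(-5)) = 9*(-2 + (¼)*(-12 - (-30)*I*√5)*303²) = 9*(-2 + (¼)*(-12 - (-30)*I*√5)*91809) = 9*(-2 + (¼)*(-12 + 30*I*√5)*91809) = 9*(-2 + (-275427 + 1377135*I*√5/2)) = 9*(-275429 + 1377135*I*√5/2) = -2478861 + 12394215*I*√5/2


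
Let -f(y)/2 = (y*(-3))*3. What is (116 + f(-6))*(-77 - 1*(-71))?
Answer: -48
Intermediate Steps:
f(y) = 18*y (f(y) = -2*y*(-3)*3 = -2*(-3*y)*3 = -(-18)*y = 18*y)
(116 + f(-6))*(-77 - 1*(-71)) = (116 + 18*(-6))*(-77 - 1*(-71)) = (116 - 108)*(-77 + 71) = 8*(-6) = -48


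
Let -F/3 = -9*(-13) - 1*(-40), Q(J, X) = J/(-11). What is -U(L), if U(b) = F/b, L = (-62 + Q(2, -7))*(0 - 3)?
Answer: 1727/684 ≈ 2.5249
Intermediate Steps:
Q(J, X) = -J/11 (Q(J, X) = J*(-1/11) = -J/11)
F = -471 (F = -3*(-9*(-13) - 1*(-40)) = -3*(117 + 40) = -3*157 = -471)
L = 2052/11 (L = (-62 - 1/11*2)*(0 - 3) = (-62 - 2/11)*(-3) = -684/11*(-3) = 2052/11 ≈ 186.55)
U(b) = -471/b
-U(L) = -(-471)/2052/11 = -(-471)*11/2052 = -1*(-1727/684) = 1727/684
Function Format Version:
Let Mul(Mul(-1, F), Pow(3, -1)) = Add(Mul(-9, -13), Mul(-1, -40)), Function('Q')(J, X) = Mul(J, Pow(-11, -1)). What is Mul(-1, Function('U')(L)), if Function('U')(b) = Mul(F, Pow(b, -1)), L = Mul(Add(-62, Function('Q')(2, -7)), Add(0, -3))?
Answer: Rational(1727, 684) ≈ 2.5249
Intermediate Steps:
Function('Q')(J, X) = Mul(Rational(-1, 11), J) (Function('Q')(J, X) = Mul(J, Rational(-1, 11)) = Mul(Rational(-1, 11), J))
F = -471 (F = Mul(-3, Add(Mul(-9, -13), Mul(-1, -40))) = Mul(-3, Add(117, 40)) = Mul(-3, 157) = -471)
L = Rational(2052, 11) (L = Mul(Add(-62, Mul(Rational(-1, 11), 2)), Add(0, -3)) = Mul(Add(-62, Rational(-2, 11)), -3) = Mul(Rational(-684, 11), -3) = Rational(2052, 11) ≈ 186.55)
Function('U')(b) = Mul(-471, Pow(b, -1))
Mul(-1, Function('U')(L)) = Mul(-1, Mul(-471, Pow(Rational(2052, 11), -1))) = Mul(-1, Mul(-471, Rational(11, 2052))) = Mul(-1, Rational(-1727, 684)) = Rational(1727, 684)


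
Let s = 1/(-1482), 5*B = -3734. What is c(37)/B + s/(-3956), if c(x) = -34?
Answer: 498339187/10945832664 ≈ 0.045528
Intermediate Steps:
B = -3734/5 (B = (⅕)*(-3734) = -3734/5 ≈ -746.80)
s = -1/1482 ≈ -0.00067476
c(37)/B + s/(-3956) = -34/(-3734/5) - 1/1482/(-3956) = -34*(-5/3734) - 1/1482*(-1/3956) = 85/1867 + 1/5862792 = 498339187/10945832664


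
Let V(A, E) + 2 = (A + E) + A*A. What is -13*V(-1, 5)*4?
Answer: -156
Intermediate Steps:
V(A, E) = -2 + A + E + A**2 (V(A, E) = -2 + ((A + E) + A*A) = -2 + ((A + E) + A**2) = -2 + (A + E + A**2) = -2 + A + E + A**2)
-13*V(-1, 5)*4 = -13*(-2 - 1 + 5 + (-1)**2)*4 = -13*(-2 - 1 + 5 + 1)*4 = -13*3*4 = -39*4 = -156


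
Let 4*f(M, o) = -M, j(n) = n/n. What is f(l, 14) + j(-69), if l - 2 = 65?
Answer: -63/4 ≈ -15.750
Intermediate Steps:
j(n) = 1
l = 67 (l = 2 + 65 = 67)
f(M, o) = -M/4 (f(M, o) = (-M)/4 = -M/4)
f(l, 14) + j(-69) = -1/4*67 + 1 = -67/4 + 1 = -63/4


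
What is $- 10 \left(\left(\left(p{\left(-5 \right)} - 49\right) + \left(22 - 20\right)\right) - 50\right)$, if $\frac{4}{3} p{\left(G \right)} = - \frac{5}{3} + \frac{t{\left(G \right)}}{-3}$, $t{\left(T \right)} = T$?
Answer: $970$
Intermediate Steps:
$p{\left(G \right)} = - \frac{5}{4} - \frac{G}{4}$ ($p{\left(G \right)} = \frac{3 \left(- \frac{5}{3} + \frac{G}{-3}\right)}{4} = \frac{3 \left(\left(-5\right) \frac{1}{3} + G \left(- \frac{1}{3}\right)\right)}{4} = \frac{3 \left(- \frac{5}{3} - \frac{G}{3}\right)}{4} = - \frac{5}{4} - \frac{G}{4}$)
$- 10 \left(\left(\left(p{\left(-5 \right)} - 49\right) + \left(22 - 20\right)\right) - 50\right) = - 10 \left(\left(\left(\left(- \frac{5}{4} - - \frac{5}{4}\right) - 49\right) + \left(22 - 20\right)\right) - 50\right) = - 10 \left(\left(\left(\left(- \frac{5}{4} + \frac{5}{4}\right) - 49\right) + \left(22 - 20\right)\right) - 50\right) = - 10 \left(\left(\left(0 - 49\right) + 2\right) - 50\right) = - 10 \left(\left(-49 + 2\right) - 50\right) = - 10 \left(-47 - 50\right) = \left(-10\right) \left(-97\right) = 970$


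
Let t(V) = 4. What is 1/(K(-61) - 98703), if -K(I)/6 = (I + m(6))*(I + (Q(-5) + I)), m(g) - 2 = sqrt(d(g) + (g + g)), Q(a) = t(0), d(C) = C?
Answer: -46825/6574734291 - 236*sqrt(2)/2191578097 ≈ -7.2742e-6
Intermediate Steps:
Q(a) = 4
m(g) = 2 + sqrt(3)*sqrt(g) (m(g) = 2 + sqrt(g + (g + g)) = 2 + sqrt(g + 2*g) = 2 + sqrt(3*g) = 2 + sqrt(3)*sqrt(g))
K(I) = -6*(4 + 2*I)*(2 + I + 3*sqrt(2)) (K(I) = -6*(I + (2 + sqrt(3)*sqrt(6)))*(I + (4 + I)) = -6*(I + (2 + 3*sqrt(2)))*(4 + 2*I) = -6*(2 + I + 3*sqrt(2))*(4 + 2*I) = -6*(4 + 2*I)*(2 + I + 3*sqrt(2)))
1/(K(-61) - 98703) = 1/((-48 - 72*sqrt(2) - 48*(-61) - 12*(-61)**2 - 36*(-61)*sqrt(2)) - 98703) = 1/((-48 - 72*sqrt(2) + 2928 - 12*3721 + 2196*sqrt(2)) - 98703) = 1/((-48 - 72*sqrt(2) + 2928 - 44652 + 2196*sqrt(2)) - 98703) = 1/((-41772 + 2124*sqrt(2)) - 98703) = 1/(-140475 + 2124*sqrt(2))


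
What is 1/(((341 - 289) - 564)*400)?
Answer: -1/204800 ≈ -4.8828e-6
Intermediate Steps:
1/(((341 - 289) - 564)*400) = (1/400)/(52 - 564) = (1/400)/(-512) = -1/512*1/400 = -1/204800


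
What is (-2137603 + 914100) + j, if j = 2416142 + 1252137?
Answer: 2444776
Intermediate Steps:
j = 3668279
(-2137603 + 914100) + j = (-2137603 + 914100) + 3668279 = -1223503 + 3668279 = 2444776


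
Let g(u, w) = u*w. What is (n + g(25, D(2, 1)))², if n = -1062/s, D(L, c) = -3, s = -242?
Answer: 72999936/14641 ≈ 4986.0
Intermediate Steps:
n = 531/121 (n = -1062/(-242) = -1062*(-1/242) = 531/121 ≈ 4.3884)
(n + g(25, D(2, 1)))² = (531/121 + 25*(-3))² = (531/121 - 75)² = (-8544/121)² = 72999936/14641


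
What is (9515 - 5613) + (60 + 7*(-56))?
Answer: 3570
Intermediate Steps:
(9515 - 5613) + (60 + 7*(-56)) = 3902 + (60 - 392) = 3902 - 332 = 3570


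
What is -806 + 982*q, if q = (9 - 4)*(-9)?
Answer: -44996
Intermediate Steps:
q = -45 (q = 5*(-9) = -45)
-806 + 982*q = -806 + 982*(-45) = -806 - 44190 = -44996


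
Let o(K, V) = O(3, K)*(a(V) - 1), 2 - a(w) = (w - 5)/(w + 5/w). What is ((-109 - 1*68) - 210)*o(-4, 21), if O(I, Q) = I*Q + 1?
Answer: 234135/223 ≈ 1049.9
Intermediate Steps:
a(w) = 2 - (-5 + w)/(w + 5/w) (a(w) = 2 - (w - 5)/(w + 5/w) = 2 - (-5 + w)/(w + 5/w))
O(I, Q) = 1 + I*Q
o(K, V) = (1 + 3*K)*(-1 + (10 + V² + 5*V)/(5 + V²)) (o(K, V) = (1 + 3*K)*((10 + V² + 5*V)/(5 + V²) - 1) = (1 + 3*K)*(-1 + (10 + V² + 5*V)/(5 + V²)))
((-109 - 1*68) - 210)*o(-4, 21) = ((-109 - 1*68) - 210)*(5*(1 + 21)*(1 + 3*(-4))/(5 + 21²)) = ((-109 - 68) - 210)*(5*22*(1 - 12)/(5 + 441)) = (-177 - 210)*(5*22*(-11)/446) = -1935*22*(-11)/446 = -387*(-605/223) = 234135/223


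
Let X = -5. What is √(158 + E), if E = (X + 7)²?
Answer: 9*√2 ≈ 12.728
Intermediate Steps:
E = 4 (E = (-5 + 7)² = 2² = 4)
√(158 + E) = √(158 + 4) = √162 = 9*√2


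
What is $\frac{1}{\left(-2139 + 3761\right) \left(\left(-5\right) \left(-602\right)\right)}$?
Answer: $\frac{1}{4882220} \approx 2.0482 \cdot 10^{-7}$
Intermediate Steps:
$\frac{1}{\left(-2139 + 3761\right) \left(\left(-5\right) \left(-602\right)\right)} = \frac{1}{1622 \cdot 3010} = \frac{1}{1622} \cdot \frac{1}{3010} = \frac{1}{4882220}$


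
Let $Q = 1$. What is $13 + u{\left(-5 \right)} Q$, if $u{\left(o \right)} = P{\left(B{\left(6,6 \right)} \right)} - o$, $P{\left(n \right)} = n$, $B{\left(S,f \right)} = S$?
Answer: $24$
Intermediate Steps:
$u{\left(o \right)} = 6 - o$
$13 + u{\left(-5 \right)} Q = 13 + \left(6 - -5\right) 1 = 13 + \left(6 + 5\right) 1 = 13 + 11 \cdot 1 = 13 + 11 = 24$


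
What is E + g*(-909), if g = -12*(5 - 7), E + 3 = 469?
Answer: -21350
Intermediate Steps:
E = 466 (E = -3 + 469 = 466)
g = 24 (g = -12*(-2) = 24)
E + g*(-909) = 466 + 24*(-909) = 466 - 21816 = -21350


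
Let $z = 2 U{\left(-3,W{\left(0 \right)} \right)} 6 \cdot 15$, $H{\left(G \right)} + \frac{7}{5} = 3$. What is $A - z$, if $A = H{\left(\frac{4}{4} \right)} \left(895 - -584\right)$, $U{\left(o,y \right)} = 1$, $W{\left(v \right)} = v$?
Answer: $\frac{10932}{5} \approx 2186.4$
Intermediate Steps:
$H{\left(G \right)} = \frac{8}{5}$ ($H{\left(G \right)} = - \frac{7}{5} + 3 = \frac{8}{5}$)
$A = \frac{11832}{5}$ ($A = \frac{8 \left(895 - -584\right)}{5} = \frac{8 \left(895 + 584\right)}{5} = \frac{8}{5} \cdot 1479 = \frac{11832}{5} \approx 2366.4$)
$z = 180$ ($z = 2 \cdot 1 \cdot 6 \cdot 15 = 2 \cdot 6 \cdot 15 = 12 \cdot 15 = 180$)
$A - z = \frac{11832}{5} - 180 = \frac{10932}{5}$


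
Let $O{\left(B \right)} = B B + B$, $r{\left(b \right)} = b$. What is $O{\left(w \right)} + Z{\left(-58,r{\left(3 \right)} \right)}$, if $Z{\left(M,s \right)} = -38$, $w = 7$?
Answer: $18$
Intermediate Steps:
$O{\left(B \right)} = B + B^{2}$ ($O{\left(B \right)} = B^{2} + B = B + B^{2}$)
$O{\left(w \right)} + Z{\left(-58,r{\left(3 \right)} \right)} = 7 \left(1 + 7\right) - 38 = 7 \cdot 8 - 38 = 56 - 38 = 18$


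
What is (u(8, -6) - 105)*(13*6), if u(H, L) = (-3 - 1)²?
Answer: -6942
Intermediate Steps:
u(H, L) = 16 (u(H, L) = (-4)² = 16)
(u(8, -6) - 105)*(13*6) = (16 - 105)*(13*6) = -89*78 = -6942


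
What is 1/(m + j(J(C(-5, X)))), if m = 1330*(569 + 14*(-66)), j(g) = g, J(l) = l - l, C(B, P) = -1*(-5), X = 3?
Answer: -1/472150 ≈ -2.1180e-6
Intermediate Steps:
C(B, P) = 5
J(l) = 0
m = -472150 (m = 1330*(569 - 924) = 1330*(-355) = -472150)
1/(m + j(J(C(-5, X)))) = 1/(-472150 + 0) = 1/(-472150) = -1/472150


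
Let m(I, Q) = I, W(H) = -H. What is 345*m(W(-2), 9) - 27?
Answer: 663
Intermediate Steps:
345*m(W(-2), 9) - 27 = 345*(-1*(-2)) - 27 = 345*2 - 27 = 690 - 27 = 663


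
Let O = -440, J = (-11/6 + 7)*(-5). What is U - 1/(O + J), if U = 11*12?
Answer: 368946/2795 ≈ 132.00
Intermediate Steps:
U = 132
J = -155/6 (J = (-11*1/6 + 7)*(-5) = (-11/6 + 7)*(-5) = (31/6)*(-5) = -155/6 ≈ -25.833)
U - 1/(O + J) = 132 - 1/(-440 - 155/6) = 132 - 1/(-2795/6) = 132 - 1*(-6/2795) = 132 + 6/2795 = 368946/2795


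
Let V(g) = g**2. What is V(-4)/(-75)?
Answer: -16/75 ≈ -0.21333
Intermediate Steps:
V(-4)/(-75) = (-4)**2/(-75) = -1/75*16 = -16/75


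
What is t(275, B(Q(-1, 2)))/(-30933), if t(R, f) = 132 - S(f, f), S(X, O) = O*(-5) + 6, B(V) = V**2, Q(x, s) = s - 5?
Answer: -19/3437 ≈ -0.0055281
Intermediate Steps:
Q(x, s) = -5 + s
S(X, O) = 6 - 5*O (S(X, O) = -5*O + 6 = 6 - 5*O)
t(R, f) = 126 + 5*f (t(R, f) = 132 - (6 - 5*f) = 132 + (-6 + 5*f) = 126 + 5*f)
t(275, B(Q(-1, 2)))/(-30933) = (126 + 5*(-5 + 2)**2)/(-30933) = (126 + 5*(-3)**2)*(-1/30933) = (126 + 5*9)*(-1/30933) = (126 + 45)*(-1/30933) = 171*(-1/30933) = -19/3437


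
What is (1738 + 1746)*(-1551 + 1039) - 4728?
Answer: -1788536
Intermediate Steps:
(1738 + 1746)*(-1551 + 1039) - 4728 = 3484*(-512) - 4728 = -1783808 - 4728 = -1788536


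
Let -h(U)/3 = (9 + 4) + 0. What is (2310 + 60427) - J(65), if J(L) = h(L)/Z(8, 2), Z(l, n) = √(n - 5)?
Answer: 62737 - 13*I*√3 ≈ 62737.0 - 22.517*I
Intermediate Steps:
h(U) = -39 (h(U) = -3*((9 + 4) + 0) = -3*(13 + 0) = -3*13 = -39)
Z(l, n) = √(-5 + n)
J(L) = 13*I*√3 (J(L) = -39/√(-5 + 2) = -39*(-I*√3/3) = -(-13)*I*√3 = 13*I*√3)
(2310 + 60427) - J(65) = (2310 + 60427) - 13*I*√3 = 62737 - 13*I*√3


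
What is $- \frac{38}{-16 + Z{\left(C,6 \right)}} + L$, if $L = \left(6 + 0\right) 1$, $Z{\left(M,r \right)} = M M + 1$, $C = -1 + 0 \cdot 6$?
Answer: $\frac{61}{7} \approx 8.7143$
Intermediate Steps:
$C = -1$ ($C = -1 + 0 = -1$)
$Z{\left(M,r \right)} = 1 + M^{2}$ ($Z{\left(M,r \right)} = M^{2} + 1 = 1 + M^{2}$)
$L = 6$ ($L = 6 \cdot 1 = 6$)
$- \frac{38}{-16 + Z{\left(C,6 \right)}} + L = - \frac{38}{-16 + \left(1 + \left(-1\right)^{2}\right)} + 6 = - \frac{38}{-16 + \left(1 + 1\right)} + 6 = - \frac{38}{-16 + 2} + 6 = - \frac{38}{-14} + 6 = \left(-38\right) \left(- \frac{1}{14}\right) + 6 = \frac{19}{7} + 6 = \frac{61}{7}$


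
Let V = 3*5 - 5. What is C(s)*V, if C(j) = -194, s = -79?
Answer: -1940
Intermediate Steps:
V = 10 (V = 15 - 5 = 10)
C(s)*V = -194*10 = -1940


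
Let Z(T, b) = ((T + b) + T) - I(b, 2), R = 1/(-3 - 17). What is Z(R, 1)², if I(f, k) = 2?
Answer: 121/100 ≈ 1.2100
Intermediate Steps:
R = -1/20 (R = 1/(-20) = -1/20 ≈ -0.050000)
Z(T, b) = -2 + b + 2*T (Z(T, b) = ((T + b) + T) - 1*2 = (b + 2*T) - 2 = -2 + b + 2*T)
Z(R, 1)² = (-2 + 1 + 2*(-1/20))² = (-2 + 1 - ⅒)² = (-11/10)² = 121/100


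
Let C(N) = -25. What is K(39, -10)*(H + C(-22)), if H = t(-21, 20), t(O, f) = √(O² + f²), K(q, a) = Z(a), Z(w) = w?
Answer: -40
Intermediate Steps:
K(q, a) = a
H = 29 (H = √((-21)² + 20²) = √(441 + 400) = √841 = 29)
K(39, -10)*(H + C(-22)) = -10*(29 - 25) = -10*4 = -40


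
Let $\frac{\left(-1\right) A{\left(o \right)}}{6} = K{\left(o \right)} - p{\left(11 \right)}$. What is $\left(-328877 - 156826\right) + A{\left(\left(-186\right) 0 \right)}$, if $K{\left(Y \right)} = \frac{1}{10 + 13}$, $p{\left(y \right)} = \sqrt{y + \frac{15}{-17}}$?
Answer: $- \frac{11171175}{23} + \frac{12 \sqrt{731}}{17} \approx -4.8568 \cdot 10^{5}$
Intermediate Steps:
$p{\left(y \right)} = \sqrt{- \frac{15}{17} + y}$ ($p{\left(y \right)} = \sqrt{y + 15 \left(- \frac{1}{17}\right)} = \sqrt{y - \frac{15}{17}} = \sqrt{- \frac{15}{17} + y}$)
$K{\left(Y \right)} = \frac{1}{23}$
$A{\left(o \right)} = - \frac{6}{23} + \frac{12 \sqrt{731}}{17}$ ($A{\left(o \right)} = - 6 \left(\frac{1}{23} - \frac{\sqrt{-255 + 289 \cdot 11}}{17}\right) = - 6 \left(\frac{1}{23} - \frac{\sqrt{-255 + 3179}}{17}\right) = - 6 \left(\frac{1}{23} - \frac{\sqrt{2924}}{17}\right) = - 6 \left(\frac{1}{23} - \frac{2 \sqrt{731}}{17}\right) = - \frac{6}{23} + \frac{12 \sqrt{731}}{17}$)
$\left(-328877 - 156826\right) + A{\left(\left(-186\right) 0 \right)} = \left(-328877 - 156826\right) - \left(\frac{6}{23} - \frac{12 \sqrt{731}}{17}\right) = -485703 - \left(\frac{6}{23} - \frac{12 \sqrt{731}}{17}\right) = - \frac{11171175}{23} + \frac{12 \sqrt{731}}{17}$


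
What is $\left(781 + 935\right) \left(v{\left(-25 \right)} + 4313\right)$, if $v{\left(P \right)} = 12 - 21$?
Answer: $7385664$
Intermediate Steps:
$v{\left(P \right)} = -9$
$\left(781 + 935\right) \left(v{\left(-25 \right)} + 4313\right) = \left(781 + 935\right) \left(-9 + 4313\right) = 1716 \cdot 4304 = 7385664$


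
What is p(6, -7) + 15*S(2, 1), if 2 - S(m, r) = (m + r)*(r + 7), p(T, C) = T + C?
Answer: -331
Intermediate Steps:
p(T, C) = C + T
S(m, r) = 2 - (7 + r)*(m + r) (S(m, r) = 2 - (m + r)*(r + 7) = 2 - (m + r)*(7 + r) = 2 - (7 + r)*(m + r))
p(6, -7) + 15*S(2, 1) = (-7 + 6) + 15*(2 - 1*1² - 7*2 - 7*1 - 1*2*1) = -1 + 15*(2 - 1*1 - 14 - 7 - 2) = -1 + 15*(2 - 1 - 14 - 7 - 2) = -1 + 15*(-22) = -1 - 330 = -331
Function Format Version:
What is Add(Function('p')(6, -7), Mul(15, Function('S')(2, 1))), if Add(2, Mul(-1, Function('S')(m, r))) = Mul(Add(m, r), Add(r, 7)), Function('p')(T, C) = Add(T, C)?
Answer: -331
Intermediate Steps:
Function('p')(T, C) = Add(C, T)
Function('S')(m, r) = Add(2, Mul(-1, Add(7, r), Add(m, r))) (Function('S')(m, r) = Add(2, Mul(-1, Mul(Add(m, r), Add(r, 7)))) = Add(2, Mul(-1, Mul(Add(m, r), Add(7, r)))) = Add(2, Mul(-1, Mul(Add(7, r), Add(m, r)))) = Add(2, Mul(-1, Add(7, r), Add(m, r))))
Add(Function('p')(6, -7), Mul(15, Function('S')(2, 1))) = Add(Add(-7, 6), Mul(15, Add(2, Mul(-1, Pow(1, 2)), Mul(-7, 2), Mul(-7, 1), Mul(-1, 2, 1)))) = Add(-1, Mul(15, Add(2, Mul(-1, 1), -14, -7, -2))) = Add(-1, Mul(15, Add(2, -1, -14, -7, -2))) = Add(-1, Mul(15, -22)) = Add(-1, -330) = -331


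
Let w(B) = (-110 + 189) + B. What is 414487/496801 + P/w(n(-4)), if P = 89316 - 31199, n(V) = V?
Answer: 28903670242/37260075 ≈ 775.73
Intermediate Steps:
w(B) = 79 + B
P = 58117
414487/496801 + P/w(n(-4)) = 414487/496801 + 58117/(79 - 4) = 414487*(1/496801) + 58117/75 = 414487/496801 + 58117*(1/75) = 414487/496801 + 58117/75 = 28903670242/37260075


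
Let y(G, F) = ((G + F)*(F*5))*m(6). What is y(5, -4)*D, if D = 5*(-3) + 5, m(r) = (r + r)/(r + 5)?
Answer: 2400/11 ≈ 218.18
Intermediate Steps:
m(r) = 2*r/(5 + r) (m(r) = (2*r)/(5 + r) = 2*r/(5 + r))
D = -10 (D = -15 + 5 = -10)
y(G, F) = 60*F*(F + G)/11 (y(G, F) = ((G + F)*(F*5))*(2*6/(5 + 6)) = ((F + G)*(5*F))*(2*6/11) = (5*F*(F + G))*(2*6*(1/11)) = (5*F*(F + G))*(12/11) = 60*F*(F + G)/11)
y(5, -4)*D = ((60/11)*(-4)*(-4 + 5))*(-10) = ((60/11)*(-4)*1)*(-10) = -240/11*(-10) = 2400/11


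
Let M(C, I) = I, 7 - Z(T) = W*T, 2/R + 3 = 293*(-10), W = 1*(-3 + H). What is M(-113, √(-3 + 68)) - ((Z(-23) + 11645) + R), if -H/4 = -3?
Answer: -34782445/2933 + √65 ≈ -11851.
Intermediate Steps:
H = 12 (H = -4*(-3) = 12)
W = 9 (W = 1*(-3 + 12) = 1*9 = 9)
R = -2/2933 (R = 2/(-3 + 293*(-10)) = 2/(-3 - 2930) = 2/(-2933) = 2*(-1/2933) = -2/2933 ≈ -0.00068190)
Z(T) = 7 - 9*T
M(-113, √(-3 + 68)) - ((Z(-23) + 11645) + R) = √(-3 + 68) - (((7 - 9*(-23)) + 11645) - 2/2933) = √65 - (((7 + 207) + 11645) - 2/2933) = √65 - ((214 + 11645) - 2/2933) = √65 - (11859 - 2/2933) = √65 - 1*34782445/2933 = √65 - 34782445/2933 = -34782445/2933 + √65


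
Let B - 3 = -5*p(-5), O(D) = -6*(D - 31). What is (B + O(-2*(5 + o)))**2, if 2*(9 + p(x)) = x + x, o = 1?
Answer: 109561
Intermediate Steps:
p(x) = -9 + x (p(x) = -9 + (x + x)/2 = -9 + (2*x)/2 = -9 + x)
O(D) = 186 - 6*D (O(D) = -6*(-31 + D) = 186 - 6*D)
B = 73 (B = 3 - 5*(-9 - 5) = 3 - 5*(-14) = 3 + 70 = 73)
(B + O(-2*(5 + o)))**2 = (73 + (186 - (-12)*(5 + 1)))**2 = (73 + (186 - (-12)*6))**2 = (73 + (186 - 6*(-12)))**2 = (73 + (186 + 72))**2 = (73 + 258)**2 = 331**2 = 109561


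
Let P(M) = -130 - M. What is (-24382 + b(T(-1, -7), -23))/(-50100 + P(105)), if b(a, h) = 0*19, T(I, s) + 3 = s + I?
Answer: 24382/50335 ≈ 0.48439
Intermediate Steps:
T(I, s) = -3 + I + s (T(I, s) = -3 + (s + I) = -3 + (I + s) = -3 + I + s)
b(a, h) = 0
(-24382 + b(T(-1, -7), -23))/(-50100 + P(105)) = (-24382 + 0)/(-50100 + (-130 - 1*105)) = -24382/(-50100 + (-130 - 105)) = -24382/(-50100 - 235) = -24382/(-50335) = -24382*(-1/50335) = 24382/50335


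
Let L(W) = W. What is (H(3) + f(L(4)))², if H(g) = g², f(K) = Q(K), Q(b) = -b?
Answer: 25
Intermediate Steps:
f(K) = -K
(H(3) + f(L(4)))² = (3² - 1*4)² = (9 - 4)² = 5² = 25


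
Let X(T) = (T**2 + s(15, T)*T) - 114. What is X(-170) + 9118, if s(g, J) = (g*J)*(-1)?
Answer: -395596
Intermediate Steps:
s(g, J) = -J*g (s(g, J) = (J*g)*(-1) = -J*g)
X(T) = -114 - 14*T**2 (X(T) = (T**2 + (-1*T*15)*T) - 114 = (T**2 + (-15*T)*T) - 114 = (T**2 - 15*T**2) - 114 = -14*T**2 - 114 = -114 - 14*T**2)
X(-170) + 9118 = (-114 - 14*(-170)**2) + 9118 = (-114 - 14*28900) + 9118 = (-114 - 404600) + 9118 = -404714 + 9118 = -395596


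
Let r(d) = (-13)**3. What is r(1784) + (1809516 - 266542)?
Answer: 1540777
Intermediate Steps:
r(d) = -2197
r(1784) + (1809516 - 266542) = -2197 + (1809516 - 266542) = -2197 + 1542974 = 1540777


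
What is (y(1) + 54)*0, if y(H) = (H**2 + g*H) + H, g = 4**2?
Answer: 0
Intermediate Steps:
g = 16
y(H) = H**2 + 17*H (y(H) = (H**2 + 16*H) + H = H**2 + 17*H)
(y(1) + 54)*0 = (1*(17 + 1) + 54)*0 = (1*18 + 54)*0 = (18 + 54)*0 = 72*0 = 0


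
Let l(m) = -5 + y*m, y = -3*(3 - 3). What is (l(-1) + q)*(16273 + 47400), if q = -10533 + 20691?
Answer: 646471969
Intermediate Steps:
y = 0 (y = -3*0 = 0)
q = 10158
l(m) = -5 (l(m) = -5 + 0*m = -5 + 0 = -5)
(l(-1) + q)*(16273 + 47400) = (-5 + 10158)*(16273 + 47400) = 10153*63673 = 646471969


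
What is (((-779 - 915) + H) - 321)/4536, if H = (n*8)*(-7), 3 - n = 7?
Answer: -199/504 ≈ -0.39484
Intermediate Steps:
n = -4 (n = 3 - 1*7 = 3 - 7 = -4)
H = 224 (H = -4*8*(-7) = -32*(-7) = 224)
(((-779 - 915) + H) - 321)/4536 = (((-779 - 915) + 224) - 321)/4536 = ((-1694 + 224) - 321)*(1/4536) = (-1470 - 321)*(1/4536) = -1791*1/4536 = -199/504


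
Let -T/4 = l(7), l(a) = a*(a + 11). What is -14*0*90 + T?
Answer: -504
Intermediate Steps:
l(a) = a*(11 + a)
T = -504 (T = -28*(11 + 7) = -28*18 = -4*126 = -504)
-14*0*90 + T = -14*0*90 - 504 = 0*90 - 504 = 0 - 504 = -504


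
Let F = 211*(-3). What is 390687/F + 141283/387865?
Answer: -50481460372/81839515 ≈ -616.83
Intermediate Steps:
F = -633
390687/F + 141283/387865 = 390687/(-633) + 141283/387865 = 390687*(-1/633) + 141283*(1/387865) = -130229/211 + 141283/387865 = -50481460372/81839515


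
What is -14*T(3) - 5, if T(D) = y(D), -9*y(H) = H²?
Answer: 9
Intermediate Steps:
y(H) = -H²/9
T(D) = -D²/9
-14*T(3) - 5 = -(-14)*3²/9 - 5 = -(-14)*9/9 - 5 = -14*(-1) - 5 = 14 - 5 = 9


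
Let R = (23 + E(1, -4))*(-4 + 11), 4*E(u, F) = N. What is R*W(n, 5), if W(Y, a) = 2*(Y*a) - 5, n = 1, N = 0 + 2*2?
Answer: 840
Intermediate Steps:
N = 4 (N = 0 + 4 = 4)
E(u, F) = 1 (E(u, F) = (¼)*4 = 1)
R = 168 (R = (23 + 1)*(-4 + 11) = 24*7 = 168)
W(Y, a) = -5 + 2*Y*a (W(Y, a) = 2*Y*a - 5 = -5 + 2*Y*a)
R*W(n, 5) = 168*(-5 + 2*1*5) = 168*(-5 + 10) = 168*5 = 840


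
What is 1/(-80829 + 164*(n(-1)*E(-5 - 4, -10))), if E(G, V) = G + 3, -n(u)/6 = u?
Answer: -1/86733 ≈ -1.1530e-5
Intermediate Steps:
n(u) = -6*u
E(G, V) = 3 + G
1/(-80829 + 164*(n(-1)*E(-5 - 4, -10))) = 1/(-80829 + 164*((-6*(-1))*(3 + (-5 - 4)))) = 1/(-80829 + 164*(6*(3 - 9))) = 1/(-80829 + 164*(6*(-6))) = 1/(-80829 + 164*(-36)) = 1/(-80829 - 5904) = 1/(-86733) = -1/86733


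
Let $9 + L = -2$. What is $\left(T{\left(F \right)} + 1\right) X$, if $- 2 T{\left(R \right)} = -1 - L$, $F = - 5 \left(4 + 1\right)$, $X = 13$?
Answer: $-52$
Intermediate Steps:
$L = -11$ ($L = -9 - 2 = -11$)
$F = -25$ ($F = \left(-5\right) 5 = -25$)
$T{\left(R \right)} = -5$ ($T{\left(R \right)} = - \frac{-1 - -11}{2} = - \frac{-1 + 11}{2} = \left(- \frac{1}{2}\right) 10 = -5$)
$\left(T{\left(F \right)} + 1\right) X = \left(-5 + 1\right) 13 = \left(-4\right) 13 = -52$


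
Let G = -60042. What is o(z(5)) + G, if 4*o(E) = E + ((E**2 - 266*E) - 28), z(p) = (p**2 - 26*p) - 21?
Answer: -95465/2 ≈ -47733.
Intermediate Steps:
z(p) = -21 + p**2 - 26*p
o(E) = -7 - 265*E/4 + E**2/4 (o(E) = (E + ((E**2 - 266*E) - 28))/4 = (E + (-28 + E**2 - 266*E))/4 = (-28 + E**2 - 265*E)/4 = -7 - 265*E/4 + E**2/4)
o(z(5)) + G = (-7 - 265*(-21 + 5**2 - 26*5)/4 + (-21 + 5**2 - 26*5)**2/4) - 60042 = (-7 - 265*(-21 + 25 - 130)/4 + (-21 + 25 - 130)**2/4) - 60042 = (-7 - 265/4*(-126) + (1/4)*(-126)**2) - 60042 = (-7 + 16695/2 + (1/4)*15876) - 60042 = (-7 + 16695/2 + 3969) - 60042 = 24619/2 - 60042 = -95465/2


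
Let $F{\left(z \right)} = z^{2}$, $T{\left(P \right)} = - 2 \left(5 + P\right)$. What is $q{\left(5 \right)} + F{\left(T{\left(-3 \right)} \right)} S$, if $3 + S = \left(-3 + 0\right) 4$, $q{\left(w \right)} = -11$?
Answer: $-251$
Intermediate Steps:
$S = -15$ ($S = -3 + \left(-3 + 0\right) 4 = -3 - 12 = -15$)
$T{\left(P \right)} = -10 - 2 P$
$q{\left(5 \right)} + F{\left(T{\left(-3 \right)} \right)} S = -11 + \left(-10 - -6\right)^{2} \left(-15\right) = -11 + \left(-10 + 6\right)^{2} \left(-15\right) = -11 + \left(-4\right)^{2} \left(-15\right) = -11 + 16 \left(-15\right) = -11 - 240 = -251$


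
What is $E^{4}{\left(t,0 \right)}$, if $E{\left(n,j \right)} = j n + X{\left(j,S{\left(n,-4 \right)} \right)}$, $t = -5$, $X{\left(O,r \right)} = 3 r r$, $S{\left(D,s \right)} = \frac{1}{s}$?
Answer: $\frac{81}{65536} \approx 0.001236$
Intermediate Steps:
$X{\left(O,r \right)} = 3 r^{2}$
$E{\left(n,j \right)} = \frac{3}{16} + j n$ ($E{\left(n,j \right)} = j n + 3 \left(\frac{1}{-4}\right)^{2} = j n + 3 \left(- \frac{1}{4}\right)^{2} = j n + 3 \cdot \frac{1}{16} = j n + \frac{3}{16} = \frac{3}{16} + j n$)
$E^{4}{\left(t,0 \right)} = \left(\frac{3}{16} + 0 \left(-5\right)\right)^{4} = \left(\frac{3}{16} + 0\right)^{4} = \left(\frac{3}{16}\right)^{4} = \frac{81}{65536}$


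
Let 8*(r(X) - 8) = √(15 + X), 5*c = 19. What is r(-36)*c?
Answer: 152/5 + 19*I*√21/40 ≈ 30.4 + 2.1767*I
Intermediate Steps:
c = 19/5 (c = (⅕)*19 = 19/5 ≈ 3.8000)
r(X) = 8 + √(15 + X)/8
r(-36)*c = (8 + √(15 - 36)/8)*(19/5) = (8 + √(-21)/8)*(19/5) = (8 + (I*√21)/8)*(19/5) = (8 + I*√21/8)*(19/5) = 152/5 + 19*I*√21/40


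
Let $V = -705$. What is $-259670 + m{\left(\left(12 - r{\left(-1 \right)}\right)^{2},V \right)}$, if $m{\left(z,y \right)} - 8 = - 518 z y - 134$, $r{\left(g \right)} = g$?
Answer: $61457314$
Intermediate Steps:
$m{\left(z,y \right)} = -126 - 518 y z$ ($m{\left(z,y \right)} = 8 + \left(- 518 z y - 134\right) = 8 - \left(134 + 518 y z\right) = -126 - 518 y z$)
$-259670 + m{\left(\left(12 - r{\left(-1 \right)}\right)^{2},V \right)} = -259670 - \left(126 - 365190 \left(12 - -1\right)^{2}\right) = -259670 - \left(126 - 365190 \left(12 + 1\right)^{2}\right) = -259670 - \left(126 - 365190 \cdot 13^{2}\right) = -259670 - \left(126 - 61717110\right) = -259670 + \left(-126 + 61717110\right) = -259670 + 61716984 = 61457314$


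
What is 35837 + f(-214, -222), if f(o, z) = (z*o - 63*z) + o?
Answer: 97117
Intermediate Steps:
f(o, z) = o - 63*z + o*z (f(o, z) = (o*z - 63*z) + o = (-63*z + o*z) + o = o - 63*z + o*z)
35837 + f(-214, -222) = 35837 + (-214 - 63*(-222) - 214*(-222)) = 35837 + (-214 + 13986 + 47508) = 35837 + 61280 = 97117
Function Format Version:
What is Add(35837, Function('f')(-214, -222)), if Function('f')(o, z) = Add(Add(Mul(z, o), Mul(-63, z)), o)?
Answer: 97117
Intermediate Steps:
Function('f')(o, z) = Add(o, Mul(-63, z), Mul(o, z)) (Function('f')(o, z) = Add(Add(Mul(o, z), Mul(-63, z)), o) = Add(Add(Mul(-63, z), Mul(o, z)), o) = Add(o, Mul(-63, z), Mul(o, z)))
Add(35837, Function('f')(-214, -222)) = Add(35837, Add(-214, Mul(-63, -222), Mul(-214, -222))) = Add(35837, Add(-214, 13986, 47508)) = Add(35837, 61280) = 97117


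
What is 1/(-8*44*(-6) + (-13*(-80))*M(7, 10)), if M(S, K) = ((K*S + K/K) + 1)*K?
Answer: 1/750912 ≈ 1.3317e-6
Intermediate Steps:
M(S, K) = K*(2 + K*S) (M(S, K) = ((K*S + 1) + 1)*K = ((1 + K*S) + 1)*K = (2 + K*S)*K = K*(2 + K*S))
1/(-8*44*(-6) + (-13*(-80))*M(7, 10)) = 1/(-8*44*(-6) + (-13*(-80))*(10*(2 + 10*7))) = 1/(-352*(-6) + 1040*(10*(2 + 70))) = 1/(2112 + 1040*(10*72)) = 1/(2112 + 1040*720) = 1/(2112 + 748800) = 1/750912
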